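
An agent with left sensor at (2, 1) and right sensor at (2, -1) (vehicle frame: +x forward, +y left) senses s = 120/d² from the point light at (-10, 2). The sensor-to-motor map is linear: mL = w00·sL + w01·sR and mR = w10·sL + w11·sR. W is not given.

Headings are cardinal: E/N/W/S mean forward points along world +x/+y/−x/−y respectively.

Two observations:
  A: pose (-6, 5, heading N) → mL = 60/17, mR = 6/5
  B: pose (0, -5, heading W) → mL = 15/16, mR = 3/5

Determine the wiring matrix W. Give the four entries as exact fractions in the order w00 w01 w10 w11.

1 0 0 1/2

obs A: pose=(-6,5,N) → sL=60/17, sR=12/5, mL=60/17, mR=6/5
obs B: pose=(0,-5,W) → sL=15/16, sR=6/5, mL=15/16, mR=3/5
sensor matrix S = [[60/17, 12/5], [15/16, 6/5]]; det S = 135/68
solve [mL_A; mL_B] = S·[w00; w01] and [mR_A; mR_B] = S·[w10; w11]:
  w00 = 1, w01 = 0, w10 = 0, w11 = 1/2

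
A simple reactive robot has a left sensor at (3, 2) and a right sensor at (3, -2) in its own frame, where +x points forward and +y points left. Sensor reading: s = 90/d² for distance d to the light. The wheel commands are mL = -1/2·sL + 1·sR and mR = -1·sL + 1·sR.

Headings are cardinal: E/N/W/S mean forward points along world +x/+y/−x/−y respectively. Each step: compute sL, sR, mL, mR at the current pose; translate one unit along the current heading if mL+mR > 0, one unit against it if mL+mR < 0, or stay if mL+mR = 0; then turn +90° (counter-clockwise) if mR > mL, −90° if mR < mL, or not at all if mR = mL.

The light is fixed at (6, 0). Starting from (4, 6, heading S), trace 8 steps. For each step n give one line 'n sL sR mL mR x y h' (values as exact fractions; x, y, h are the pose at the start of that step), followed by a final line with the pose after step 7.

0 10 18/5 -7/5 -32/5 4 6 S
1 9/5 45/53 -27/530 -252/265 4 7 W
2 90/109 90/101 5265/11009 720/11009 5 7 N
3 45/52 9/4 189/104 18/13 5 8 E
4 90/29 90/29 45/29 0 6 8 S
5 45/17 1 -11/34 -28/17 6 7 W
6 90/101 90/109 4185/11009 -720/11009 7 7 N
7 45/58 45/26 2025/1508 360/377 7 8 E
final 8 8 S

n=0: pose=(4,6,S); sL=10, sR=18/5; mL=-7/5, mR=-32/5; mL+mR=-39/5 → advance -1; mR−mL=-5 → turn -1·90°
n=1: pose=(4,7,W); sL=9/5, sR=45/53; mL=-27/530, mR=-252/265; mL+mR=-531/530 → advance -1; mR−mL=-9/10 → turn -1·90°
n=2: pose=(5,7,N); sL=90/109, sR=90/101; mL=5265/11009, mR=720/11009; mL+mR=5985/11009 → advance +1; mR−mL=-45/109 → turn -1·90°
n=3: pose=(5,8,E); sL=45/52, sR=9/4; mL=189/104, mR=18/13; mL+mR=333/104 → advance +1; mR−mL=-45/104 → turn -1·90°
n=4: pose=(6,8,S); sL=90/29, sR=90/29; mL=45/29, mR=0; mL+mR=45/29 → advance +1; mR−mL=-45/29 → turn -1·90°
n=5: pose=(6,7,W); sL=45/17, sR=1; mL=-11/34, mR=-28/17; mL+mR=-67/34 → advance -1; mR−mL=-45/34 → turn -1·90°
n=6: pose=(7,7,N); sL=90/101, sR=90/109; mL=4185/11009, mR=-720/11009; mL+mR=3465/11009 → advance +1; mR−mL=-45/101 → turn -1·90°
n=7: pose=(7,8,E); sL=45/58, sR=45/26; mL=2025/1508, mR=360/377; mL+mR=3465/1508 → advance +1; mR−mL=-45/116 → turn -1·90°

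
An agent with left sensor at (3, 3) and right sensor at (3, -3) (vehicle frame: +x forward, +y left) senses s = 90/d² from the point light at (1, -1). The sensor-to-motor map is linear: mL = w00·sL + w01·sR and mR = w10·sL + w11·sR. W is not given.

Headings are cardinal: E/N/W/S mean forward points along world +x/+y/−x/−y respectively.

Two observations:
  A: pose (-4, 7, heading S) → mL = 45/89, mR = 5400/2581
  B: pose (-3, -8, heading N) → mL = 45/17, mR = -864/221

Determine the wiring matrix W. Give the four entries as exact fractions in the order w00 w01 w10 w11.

0 1/2 1 -1

obs A: pose=(-4,7,S) → sL=90/29, sR=90/89, mL=45/89, mR=5400/2581
obs B: pose=(-3,-8,N) → sL=18/13, sR=90/17, mL=45/17, mR=-864/221
sensor matrix S = [[90/29, 90/89], [18/13, 90/17]]; det S = 8573040/570401
solve [mL_A; mL_B] = S·[w00; w01] and [mR_A; mR_B] = S·[w10; w11]:
  w00 = 0, w01 = 1/2, w10 = 1, w11 = -1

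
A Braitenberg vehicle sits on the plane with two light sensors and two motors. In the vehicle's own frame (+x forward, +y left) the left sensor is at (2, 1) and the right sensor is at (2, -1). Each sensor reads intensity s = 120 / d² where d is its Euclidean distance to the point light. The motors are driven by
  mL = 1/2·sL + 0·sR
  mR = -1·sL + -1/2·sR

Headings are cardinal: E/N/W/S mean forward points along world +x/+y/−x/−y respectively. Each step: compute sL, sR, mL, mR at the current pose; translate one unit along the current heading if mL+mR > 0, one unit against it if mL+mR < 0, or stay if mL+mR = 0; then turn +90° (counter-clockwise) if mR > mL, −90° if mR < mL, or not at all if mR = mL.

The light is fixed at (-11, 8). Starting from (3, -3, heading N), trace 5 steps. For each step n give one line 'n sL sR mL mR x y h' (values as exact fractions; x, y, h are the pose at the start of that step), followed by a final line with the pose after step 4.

n=0: pose=(3,-3,N); sL=12/25, sR=20/51; mL=6/25, mR=-862/1275; mL+mR=-556/1275 → advance -1; mR−mL=-1168/1275 → turn -1·90°
n=1: pose=(3,-4,E); sL=120/377, sR=24/85; mL=60/377, mR=-14724/32045; mL+mR=-9624/32045 → advance -1; mR−mL=-19824/32045 → turn -1·90°
n=2: pose=(2,-4,S); sL=15/49, sR=6/17; mL=15/98, mR=-402/833; mL+mR=-549/1666 → advance -1; mR−mL=-1059/1666 → turn -1·90°
n=3: pose=(2,-3,W); sL=24/53, sR=120/221; mL=12/53, mR=-8484/11713; mL+mR=-5832/11713 → advance -1; mR−mL=-11136/11713 → turn -1·90°
n=4: pose=(3,-3,N); sL=12/25, sR=20/51; mL=6/25, mR=-862/1275; mL+mR=-556/1275 → advance -1; mR−mL=-1168/1275 → turn -1·90°

0 12/25 20/51 6/25 -862/1275 3 -3 N
1 120/377 24/85 60/377 -14724/32045 3 -4 E
2 15/49 6/17 15/98 -402/833 2 -4 S
3 24/53 120/221 12/53 -8484/11713 2 -3 W
4 12/25 20/51 6/25 -862/1275 3 -3 N
final 3 -4 E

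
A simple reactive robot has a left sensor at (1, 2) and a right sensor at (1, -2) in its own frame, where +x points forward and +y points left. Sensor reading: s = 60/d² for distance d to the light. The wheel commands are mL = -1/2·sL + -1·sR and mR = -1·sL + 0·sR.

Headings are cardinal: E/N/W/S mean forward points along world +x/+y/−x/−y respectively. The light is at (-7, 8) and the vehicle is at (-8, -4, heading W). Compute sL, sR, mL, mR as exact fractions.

3/10 15/26 -189/260 -3/10

left sensor world pos  = (-9, -6); dL² = 200
right sensor world pos = (-9, -2); dR² = 104
sL = 60/200 = 3/10
sR = 60/104 = 15/26
mL = -1/2·sL + -1·sR = -189/260
mR = -1·sL + 0·sR = -3/10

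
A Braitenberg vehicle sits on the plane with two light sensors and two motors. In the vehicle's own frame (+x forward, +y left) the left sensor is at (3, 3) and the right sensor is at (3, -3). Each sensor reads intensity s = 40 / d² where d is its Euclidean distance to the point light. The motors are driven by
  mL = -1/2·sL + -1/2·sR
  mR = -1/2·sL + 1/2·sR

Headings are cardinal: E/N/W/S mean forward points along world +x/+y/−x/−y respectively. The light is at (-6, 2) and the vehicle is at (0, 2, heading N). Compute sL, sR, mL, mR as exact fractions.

20/9 4/9 -4/3 -8/9

left sensor world pos  = (-3, 5); dL² = 18
right sensor world pos = (3, 5); dR² = 90
sL = 40/18 = 20/9
sR = 40/90 = 4/9
mL = -1/2·sL + -1/2·sR = -4/3
mR = -1/2·sL + 1/2·sR = -8/9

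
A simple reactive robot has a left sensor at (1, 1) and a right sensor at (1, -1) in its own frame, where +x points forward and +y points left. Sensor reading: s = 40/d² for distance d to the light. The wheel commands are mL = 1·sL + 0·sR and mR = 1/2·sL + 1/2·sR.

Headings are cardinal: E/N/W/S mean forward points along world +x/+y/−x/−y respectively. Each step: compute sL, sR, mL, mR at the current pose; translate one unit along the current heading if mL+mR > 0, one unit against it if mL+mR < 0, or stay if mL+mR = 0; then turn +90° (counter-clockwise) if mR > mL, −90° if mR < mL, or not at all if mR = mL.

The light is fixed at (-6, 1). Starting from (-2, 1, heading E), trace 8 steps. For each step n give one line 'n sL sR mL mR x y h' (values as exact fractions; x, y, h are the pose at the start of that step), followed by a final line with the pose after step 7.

0 20/13 20/13 20/13 20/13 -2 1 E
1 40/37 40/37 40/37 40/37 -1 1 E
2 4/5 4/5 4/5 4/5 0 1 E
3 8/13 8/13 8/13 8/13 1 1 E
4 20/41 20/41 20/41 20/41 2 1 E
5 40/101 40/101 40/101 40/101 3 1 E
6 20/61 20/61 20/61 20/61 4 1 E
7 8/29 8/29 8/29 8/29 5 1 E
final 6 1 E

n=0: pose=(-2,1,E); sL=20/13, sR=20/13; mL=20/13, mR=20/13; mL+mR=40/13 → advance +1; mR−mL=0 → turn +0·90°
n=1: pose=(-1,1,E); sL=40/37, sR=40/37; mL=40/37, mR=40/37; mL+mR=80/37 → advance +1; mR−mL=0 → turn +0·90°
n=2: pose=(0,1,E); sL=4/5, sR=4/5; mL=4/5, mR=4/5; mL+mR=8/5 → advance +1; mR−mL=0 → turn +0·90°
n=3: pose=(1,1,E); sL=8/13, sR=8/13; mL=8/13, mR=8/13; mL+mR=16/13 → advance +1; mR−mL=0 → turn +0·90°
n=4: pose=(2,1,E); sL=20/41, sR=20/41; mL=20/41, mR=20/41; mL+mR=40/41 → advance +1; mR−mL=0 → turn +0·90°
n=5: pose=(3,1,E); sL=40/101, sR=40/101; mL=40/101, mR=40/101; mL+mR=80/101 → advance +1; mR−mL=0 → turn +0·90°
n=6: pose=(4,1,E); sL=20/61, sR=20/61; mL=20/61, mR=20/61; mL+mR=40/61 → advance +1; mR−mL=0 → turn +0·90°
n=7: pose=(5,1,E); sL=8/29, sR=8/29; mL=8/29, mR=8/29; mL+mR=16/29 → advance +1; mR−mL=0 → turn +0·90°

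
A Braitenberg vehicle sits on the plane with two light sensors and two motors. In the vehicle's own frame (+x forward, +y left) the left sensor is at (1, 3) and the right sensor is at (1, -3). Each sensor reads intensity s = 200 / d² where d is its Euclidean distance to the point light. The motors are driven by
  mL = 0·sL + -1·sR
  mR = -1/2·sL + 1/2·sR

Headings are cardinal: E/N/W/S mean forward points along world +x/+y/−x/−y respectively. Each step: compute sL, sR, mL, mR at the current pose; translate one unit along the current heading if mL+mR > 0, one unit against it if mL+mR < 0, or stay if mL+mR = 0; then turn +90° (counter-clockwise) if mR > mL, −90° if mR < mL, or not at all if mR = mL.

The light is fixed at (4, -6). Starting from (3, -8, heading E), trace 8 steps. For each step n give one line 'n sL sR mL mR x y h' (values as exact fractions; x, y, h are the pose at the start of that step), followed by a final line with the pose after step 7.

0 200 8 -8 -96 3 -8 E
1 20 100/17 -100/17 -120/17 2 -8 S
2 8 200/13 -200/13 48/13 2 -7 W
3 25 10 -10 -15/2 3 -7 S
4 200/9 200/9 -200/9 0 3 -6 E
5 100/13 100 -100 600/13 2 -6 N
6 8 200/13 -200/13 48/13 2 -7 W
7 25 10 -10 -15/2 3 -7 S
final 3 -6 E

n=0: pose=(3,-8,E); sL=200, sR=8; mL=-8, mR=-96; mL+mR=-104 → advance -1; mR−mL=-88 → turn -1·90°
n=1: pose=(2,-8,S); sL=20, sR=100/17; mL=-100/17, mR=-120/17; mL+mR=-220/17 → advance -1; mR−mL=-20/17 → turn -1·90°
n=2: pose=(2,-7,W); sL=8, sR=200/13; mL=-200/13, mR=48/13; mL+mR=-152/13 → advance -1; mR−mL=248/13 → turn +1·90°
n=3: pose=(3,-7,S); sL=25, sR=10; mL=-10, mR=-15/2; mL+mR=-35/2 → advance -1; mR−mL=5/2 → turn +1·90°
n=4: pose=(3,-6,E); sL=200/9, sR=200/9; mL=-200/9, mR=0; mL+mR=-200/9 → advance -1; mR−mL=200/9 → turn +1·90°
n=5: pose=(2,-6,N); sL=100/13, sR=100; mL=-100, mR=600/13; mL+mR=-700/13 → advance -1; mR−mL=1900/13 → turn +1·90°
n=6: pose=(2,-7,W); sL=8, sR=200/13; mL=-200/13, mR=48/13; mL+mR=-152/13 → advance -1; mR−mL=248/13 → turn +1·90°
n=7: pose=(3,-7,S); sL=25, sR=10; mL=-10, mR=-15/2; mL+mR=-35/2 → advance -1; mR−mL=5/2 → turn +1·90°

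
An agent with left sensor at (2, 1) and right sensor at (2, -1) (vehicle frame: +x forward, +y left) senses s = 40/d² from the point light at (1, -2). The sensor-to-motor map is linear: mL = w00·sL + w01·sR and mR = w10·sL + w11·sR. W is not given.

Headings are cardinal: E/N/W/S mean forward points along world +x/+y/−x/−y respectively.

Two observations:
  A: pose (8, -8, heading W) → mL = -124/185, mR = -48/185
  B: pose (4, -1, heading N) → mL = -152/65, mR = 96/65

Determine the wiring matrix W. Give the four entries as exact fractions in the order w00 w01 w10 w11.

-1/2 -1/2 1 -1

obs A: pose=(8,-8,W) → sL=20/37, sR=4/5, mL=-124/185, mR=-48/185
obs B: pose=(4,-1,N) → sL=40/13, sR=8/5, mL=-152/65, mR=96/65
sensor matrix S = [[20/37, 4/5], [40/13, 8/5]]; det S = -768/481
solve [mL_A; mL_B] = S·[w00; w01] and [mR_A; mR_B] = S·[w10; w11]:
  w00 = -1/2, w01 = -1/2, w10 = 1, w11 = -1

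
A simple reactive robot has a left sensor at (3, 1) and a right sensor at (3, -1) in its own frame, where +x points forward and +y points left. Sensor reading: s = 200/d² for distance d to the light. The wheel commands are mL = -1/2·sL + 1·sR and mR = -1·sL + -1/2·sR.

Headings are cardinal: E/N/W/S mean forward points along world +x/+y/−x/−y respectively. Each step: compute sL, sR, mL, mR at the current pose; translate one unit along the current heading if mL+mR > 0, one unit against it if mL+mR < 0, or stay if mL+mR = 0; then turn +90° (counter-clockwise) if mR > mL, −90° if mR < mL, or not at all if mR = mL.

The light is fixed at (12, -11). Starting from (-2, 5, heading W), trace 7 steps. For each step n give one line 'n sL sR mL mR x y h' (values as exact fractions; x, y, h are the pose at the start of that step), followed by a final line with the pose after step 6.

0 100/257 100/289 11250/74273 -41750/74273 -2 5 W
1 200/557 40/101 12180/56257 -31340/56257 -1 5 N
2 50/89 25/37 1300/3293 -5925/6586 -1 4 E
3 200/313 200/369 25700/115497 -105100/115497 -2 4 S
4 100/257 100/289 11250/74273 -41750/74273 -2 5 W
5 200/557 40/101 12180/56257 -31340/56257 -1 5 N
6 50/89 25/37 1300/3293 -5925/6586 -1 4 E
final -2 4 S

n=0: pose=(-2,5,W); sL=100/257, sR=100/289; mL=11250/74273, mR=-41750/74273; mL+mR=-30500/74273 → advance -1; mR−mL=-53000/74273 → turn -1·90°
n=1: pose=(-1,5,N); sL=200/557, sR=40/101; mL=12180/56257, mR=-31340/56257; mL+mR=-19160/56257 → advance -1; mR−mL=-43520/56257 → turn -1·90°
n=2: pose=(-1,4,E); sL=50/89, sR=25/37; mL=1300/3293, mR=-5925/6586; mL+mR=-3325/6586 → advance -1; mR−mL=-8525/6586 → turn -1·90°
n=3: pose=(-2,4,S); sL=200/313, sR=200/369; mL=25700/115497, mR=-105100/115497; mL+mR=-79400/115497 → advance -1; mR−mL=-43600/38499 → turn -1·90°
n=4: pose=(-2,5,W); sL=100/257, sR=100/289; mL=11250/74273, mR=-41750/74273; mL+mR=-30500/74273 → advance -1; mR−mL=-53000/74273 → turn -1·90°
n=5: pose=(-1,5,N); sL=200/557, sR=40/101; mL=12180/56257, mR=-31340/56257; mL+mR=-19160/56257 → advance -1; mR−mL=-43520/56257 → turn -1·90°
n=6: pose=(-1,4,E); sL=50/89, sR=25/37; mL=1300/3293, mR=-5925/6586; mL+mR=-3325/6586 → advance -1; mR−mL=-8525/6586 → turn -1·90°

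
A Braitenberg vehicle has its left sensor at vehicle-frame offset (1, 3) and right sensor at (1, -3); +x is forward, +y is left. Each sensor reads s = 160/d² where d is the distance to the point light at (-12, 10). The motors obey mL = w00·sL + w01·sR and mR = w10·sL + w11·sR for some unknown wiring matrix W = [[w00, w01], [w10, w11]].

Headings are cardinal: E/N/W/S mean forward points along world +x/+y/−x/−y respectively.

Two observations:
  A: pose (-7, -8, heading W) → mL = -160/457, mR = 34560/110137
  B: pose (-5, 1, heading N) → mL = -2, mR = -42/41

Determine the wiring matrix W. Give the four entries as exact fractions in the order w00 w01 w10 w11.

-1 0 -1 1

obs A: pose=(-7,-8,W) → sL=160/457, sR=160/241, mL=-160/457, mR=34560/110137
obs B: pose=(-5,1,N) → sL=2, sR=40/41, mL=-2, mR=-42/41
sensor matrix S = [[160/457, 160/241], [2, 40/41]]; det S = -4453440/4515617
solve [mL_A; mL_B] = S·[w00; w01] and [mR_A; mR_B] = S·[w10; w11]:
  w00 = -1, w01 = 0, w10 = -1, w11 = 1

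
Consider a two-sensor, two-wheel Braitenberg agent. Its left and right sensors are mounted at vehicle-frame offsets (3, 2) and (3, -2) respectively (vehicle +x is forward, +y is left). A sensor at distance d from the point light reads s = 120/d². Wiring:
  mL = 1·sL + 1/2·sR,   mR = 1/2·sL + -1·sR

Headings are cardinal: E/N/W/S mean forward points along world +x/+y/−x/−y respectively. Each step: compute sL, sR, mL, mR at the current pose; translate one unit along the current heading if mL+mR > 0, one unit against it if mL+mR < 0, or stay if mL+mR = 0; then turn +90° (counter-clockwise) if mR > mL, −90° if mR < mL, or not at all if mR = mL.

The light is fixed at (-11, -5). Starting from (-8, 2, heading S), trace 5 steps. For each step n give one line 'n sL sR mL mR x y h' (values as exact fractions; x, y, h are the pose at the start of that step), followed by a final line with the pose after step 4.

n=0: pose=(-8,2,S); sL=120/41, sR=120/17; mL=4500/697, mR=-3900/697; mL+mR=600/697 → advance +1; mR−mL=-8400/697 → turn -1·90°
n=1: pose=(-8,1,W); sL=15/2, sR=15/8; mL=135/16, mR=15/8; mL+mR=165/16 → advance +1; mR−mL=-105/16 → turn -1·90°
n=2: pose=(-9,1,N); sL=40/27, sR=120/97; mL=5500/2619, mR=-1300/2619; mL+mR=1400/873 → advance +1; mR−mL=-6800/2619 → turn -1·90°
n=3: pose=(-9,2,E); sL=60/53, sR=12/5; mL=618/265, mR=-486/265; mL+mR=132/265 → advance +1; mR−mL=-1104/265 → turn -1·90°
n=4: pose=(-8,2,S); sL=120/41, sR=120/17; mL=4500/697, mR=-3900/697; mL+mR=600/697 → advance +1; mR−mL=-8400/697 → turn -1·90°

0 120/41 120/17 4500/697 -3900/697 -8 2 S
1 15/2 15/8 135/16 15/8 -8 1 W
2 40/27 120/97 5500/2619 -1300/2619 -9 1 N
3 60/53 12/5 618/265 -486/265 -9 2 E
4 120/41 120/17 4500/697 -3900/697 -8 2 S
final -8 1 W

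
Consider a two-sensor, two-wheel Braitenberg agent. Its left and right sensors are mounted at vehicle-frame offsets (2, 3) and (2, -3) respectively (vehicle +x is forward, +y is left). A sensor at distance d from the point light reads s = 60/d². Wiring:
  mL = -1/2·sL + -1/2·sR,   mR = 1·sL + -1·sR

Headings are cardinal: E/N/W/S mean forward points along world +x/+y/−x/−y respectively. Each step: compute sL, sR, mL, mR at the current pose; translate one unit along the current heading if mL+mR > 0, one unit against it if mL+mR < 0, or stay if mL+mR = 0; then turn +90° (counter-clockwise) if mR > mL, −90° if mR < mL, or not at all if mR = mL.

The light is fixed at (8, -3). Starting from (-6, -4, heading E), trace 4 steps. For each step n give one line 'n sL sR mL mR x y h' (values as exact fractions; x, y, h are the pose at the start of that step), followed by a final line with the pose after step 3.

n=0: pose=(-6,-4,E); sL=15/37, sR=3/8; mL=-231/592, mR=9/296; mL+mR=-213/592 → advance -1; mR−mL=249/592 → turn +1·90°
n=1: pose=(-7,-4,N); sL=12/65, sR=12/29; mL=-564/1885, mR=-432/1885; mL+mR=-996/1885 → advance -1; mR−mL=132/1885 → turn +1·90°
n=2: pose=(-7,-5,W); sL=30/157, sR=6/29; mL=-906/4553, mR=-72/4553; mL+mR=-978/4553 → advance -1; mR−mL=834/4553 → turn +1·90°
n=3: pose=(-6,-5,S); sL=60/137, sR=12/61; mL=-2652/8357, mR=2016/8357; mL+mR=-636/8357 → advance -1; mR−mL=4668/8357 → turn +1·90°

0 15/37 3/8 -231/592 9/296 -6 -4 E
1 12/65 12/29 -564/1885 -432/1885 -7 -4 N
2 30/157 6/29 -906/4553 -72/4553 -7 -5 W
3 60/137 12/61 -2652/8357 2016/8357 -6 -5 S
final -6 -4 E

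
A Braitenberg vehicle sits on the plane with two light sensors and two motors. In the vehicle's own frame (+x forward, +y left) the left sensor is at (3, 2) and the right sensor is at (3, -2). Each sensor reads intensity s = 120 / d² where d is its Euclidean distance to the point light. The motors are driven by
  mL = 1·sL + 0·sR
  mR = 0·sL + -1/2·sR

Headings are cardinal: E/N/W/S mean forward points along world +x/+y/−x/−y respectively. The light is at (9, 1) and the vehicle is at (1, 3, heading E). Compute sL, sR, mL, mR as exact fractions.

left sensor world pos  = (4, 5); dL² = 41
right sensor world pos = (4, 1); dR² = 25
sL = 120/41 = 120/41
sR = 120/25 = 24/5
mL = 1·sL + 0·sR = 120/41
mR = 0·sL + -1/2·sR = -12/5

120/41 24/5 120/41 -12/5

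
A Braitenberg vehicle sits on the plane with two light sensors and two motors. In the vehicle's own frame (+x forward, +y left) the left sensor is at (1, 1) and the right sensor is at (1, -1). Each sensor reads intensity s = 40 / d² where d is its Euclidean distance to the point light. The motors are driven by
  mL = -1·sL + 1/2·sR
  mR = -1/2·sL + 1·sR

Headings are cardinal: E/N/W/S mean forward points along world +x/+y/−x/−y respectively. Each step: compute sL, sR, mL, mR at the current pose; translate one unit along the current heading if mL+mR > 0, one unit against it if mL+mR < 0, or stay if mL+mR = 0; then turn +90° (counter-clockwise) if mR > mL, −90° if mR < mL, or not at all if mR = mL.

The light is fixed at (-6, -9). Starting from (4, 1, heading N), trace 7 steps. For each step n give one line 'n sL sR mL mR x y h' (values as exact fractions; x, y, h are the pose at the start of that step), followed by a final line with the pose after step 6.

0 20/101 20/121 -1410/12221 810/12221 4 1 N
1 8/29 40/181 -868/5249 436/5249 4 0 W
2 5/26 10/41 -75/1066 315/2132 5 0 S
3 8/45 40/193 -644/8685 1028/8685 5 -1 E
4 20/101 4/25 -298/2525 154/2525 6 -1 N
5 40/157 8/37 -852/5809 516/5809 6 -2 W
6 5/29 2/9 -16/261 71/522 7 -2 S
final 7 -3 E

n=0: pose=(4,1,N); sL=20/101, sR=20/121; mL=-1410/12221, mR=810/12221; mL+mR=-600/12221 → advance -1; mR−mL=2220/12221 → turn +1·90°
n=1: pose=(4,0,W); sL=8/29, sR=40/181; mL=-868/5249, mR=436/5249; mL+mR=-432/5249 → advance -1; mR−mL=1304/5249 → turn +1·90°
n=2: pose=(5,0,S); sL=5/26, sR=10/41; mL=-75/1066, mR=315/2132; mL+mR=165/2132 → advance +1; mR−mL=465/2132 → turn +1·90°
n=3: pose=(5,-1,E); sL=8/45, sR=40/193; mL=-644/8685, mR=1028/8685; mL+mR=128/2895 → advance +1; mR−mL=1672/8685 → turn +1·90°
n=4: pose=(6,-1,N); sL=20/101, sR=4/25; mL=-298/2525, mR=154/2525; mL+mR=-144/2525 → advance -1; mR−mL=452/2525 → turn +1·90°
n=5: pose=(6,-2,W); sL=40/157, sR=8/37; mL=-852/5809, mR=516/5809; mL+mR=-336/5809 → advance -1; mR−mL=1368/5809 → turn +1·90°
n=6: pose=(7,-2,S); sL=5/29, sR=2/9; mL=-16/261, mR=71/522; mL+mR=13/174 → advance +1; mR−mL=103/522 → turn +1·90°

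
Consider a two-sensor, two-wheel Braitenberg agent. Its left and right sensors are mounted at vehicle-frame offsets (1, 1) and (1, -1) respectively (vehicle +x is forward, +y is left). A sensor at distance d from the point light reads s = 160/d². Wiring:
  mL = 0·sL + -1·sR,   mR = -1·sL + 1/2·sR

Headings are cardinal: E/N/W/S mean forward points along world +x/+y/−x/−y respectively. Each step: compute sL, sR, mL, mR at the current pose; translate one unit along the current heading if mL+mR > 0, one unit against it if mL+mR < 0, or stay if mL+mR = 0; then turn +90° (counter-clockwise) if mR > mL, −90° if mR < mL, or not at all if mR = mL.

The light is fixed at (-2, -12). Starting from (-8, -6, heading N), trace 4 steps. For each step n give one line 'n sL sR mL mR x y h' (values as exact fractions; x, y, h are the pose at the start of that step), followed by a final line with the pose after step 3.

n=0: pose=(-8,-6,N); sL=80/49, sR=80/37; mL=-80/37, mR=-1000/1813; mL+mR=-4920/1813 → advance -1; mR−mL=2920/1813 → turn +1·90°
n=1: pose=(-8,-7,W); sL=32/13, sR=32/17; mL=-32/17, mR=-336/221; mL+mR=-752/221 → advance -1; mR−mL=80/221 → turn +1·90°
n=2: pose=(-7,-7,S); sL=5, sR=40/13; mL=-40/13, mR=-45/13; mL+mR=-85/13 → advance -1; mR−mL=-5/13 → turn -1·90°
n=3: pose=(-7,-6,W); sL=160/61, sR=32/17; mL=-32/17, mR=-1744/1037; mL+mR=-3696/1037 → advance -1; mR−mL=208/1037 → turn +1·90°

0 80/49 80/37 -80/37 -1000/1813 -8 -6 N
1 32/13 32/17 -32/17 -336/221 -8 -7 W
2 5 40/13 -40/13 -45/13 -7 -7 S
3 160/61 32/17 -32/17 -1744/1037 -7 -6 W
final -6 -6 S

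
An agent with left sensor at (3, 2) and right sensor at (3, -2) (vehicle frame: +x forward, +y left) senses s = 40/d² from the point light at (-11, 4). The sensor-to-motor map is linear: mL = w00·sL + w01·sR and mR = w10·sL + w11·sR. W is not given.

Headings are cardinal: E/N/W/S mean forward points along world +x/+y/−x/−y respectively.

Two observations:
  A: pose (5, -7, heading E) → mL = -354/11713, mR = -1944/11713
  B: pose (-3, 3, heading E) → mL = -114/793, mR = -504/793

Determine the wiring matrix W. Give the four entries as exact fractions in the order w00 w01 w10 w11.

obs A: pose=(5,-7,E) → sL=20/221, sR=4/53, mL=-354/11713, mR=-1944/11713
obs B: pose=(-3,3,E) → sL=20/61, sR=4/13, mL=-114/793, mR=-504/793
sensor matrix S = [[20/221, 4/53], [20/61, 4/13]]; det S = 28800/9288409
solve [mL_A; mL_B] = S·[w00; w01] and [mR_A; mR_B] = S·[w10; w11]:
  w00 = 1/2, w01 = -1, w10 = -1, w11 = -1

1/2 -1 -1 -1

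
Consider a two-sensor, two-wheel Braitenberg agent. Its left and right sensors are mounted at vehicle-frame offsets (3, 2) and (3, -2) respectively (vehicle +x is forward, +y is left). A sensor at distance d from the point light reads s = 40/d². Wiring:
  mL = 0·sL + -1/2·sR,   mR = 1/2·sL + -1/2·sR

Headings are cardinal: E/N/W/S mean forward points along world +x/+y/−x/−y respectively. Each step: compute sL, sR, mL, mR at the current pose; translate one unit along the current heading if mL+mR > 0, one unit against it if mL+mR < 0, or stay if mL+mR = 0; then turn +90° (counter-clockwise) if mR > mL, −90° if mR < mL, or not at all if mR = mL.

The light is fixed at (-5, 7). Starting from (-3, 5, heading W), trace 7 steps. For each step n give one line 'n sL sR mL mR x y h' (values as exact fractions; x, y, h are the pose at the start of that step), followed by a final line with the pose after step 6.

n=0: pose=(-3,5,W); sL=40/17, sR=40; mL=-20, mR=-320/17; mL+mR=-660/17 → advance -1; mR−mL=20/17 → turn +1·90°
n=1: pose=(-2,5,S); sL=4/5, sR=20/13; mL=-10/13, mR=-24/65; mL+mR=-74/65 → advance -1; mR−mL=2/5 → turn +1·90°
n=2: pose=(-2,6,E); sL=40/37, sR=8/9; mL=-4/9, mR=32/333; mL+mR=-116/333 → advance -1; mR−mL=20/37 → turn +1·90°
n=3: pose=(-3,6,N); sL=10, sR=2; mL=-1, mR=4; mL+mR=3 → advance +1; mR−mL=5 → turn +1·90°
n=4: pose=(-3,7,W); sL=8, sR=8; mL=-4, mR=0; mL+mR=-4 → advance -1; mR−mL=4 → turn +1·90°
n=5: pose=(-2,7,S); sL=20/17, sR=4; mL=-2, mR=-24/17; mL+mR=-58/17 → advance -1; mR−mL=10/17 → turn +1·90°
n=6: pose=(-2,8,E); sL=8/9, sR=40/37; mL=-20/37, mR=-32/333; mL+mR=-212/333 → advance -1; mR−mL=4/9 → turn +1·90°

0 40/17 40 -20 -320/17 -3 5 W
1 4/5 20/13 -10/13 -24/65 -2 5 S
2 40/37 8/9 -4/9 32/333 -2 6 E
3 10 2 -1 4 -3 6 N
4 8 8 -4 0 -3 7 W
5 20/17 4 -2 -24/17 -2 7 S
6 8/9 40/37 -20/37 -32/333 -2 8 E
final -3 8 N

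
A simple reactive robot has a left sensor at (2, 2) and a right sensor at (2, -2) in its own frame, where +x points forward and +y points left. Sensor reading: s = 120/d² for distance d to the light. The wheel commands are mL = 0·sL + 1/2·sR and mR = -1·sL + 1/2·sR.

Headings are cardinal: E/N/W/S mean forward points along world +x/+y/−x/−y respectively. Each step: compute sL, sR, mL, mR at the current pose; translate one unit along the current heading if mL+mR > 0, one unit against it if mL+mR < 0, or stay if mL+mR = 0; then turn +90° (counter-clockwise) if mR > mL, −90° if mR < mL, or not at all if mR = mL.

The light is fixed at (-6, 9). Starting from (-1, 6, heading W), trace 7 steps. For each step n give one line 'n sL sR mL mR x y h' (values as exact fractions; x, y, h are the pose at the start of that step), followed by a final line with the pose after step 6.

n=0: pose=(-1,6,W); sL=60/17, sR=12; mL=6, mR=42/17; mL+mR=144/17 → advance +1; mR−mL=-60/17 → turn -1·90°
n=1: pose=(-2,6,N); sL=24, sR=120/37; mL=60/37, mR=-828/37; mL+mR=-768/37 → advance -1; mR−mL=-24 → turn -1·90°
n=2: pose=(-2,5,E); sL=3, sR=5/3; mL=5/6, mR=-13/6; mL+mR=-4/3 → advance -1; mR−mL=-3 → turn -1·90°
n=3: pose=(-3,5,S); sL=120/61, sR=120/37; mL=60/37, mR=-780/2257; mL+mR=2880/2257 → advance +1; mR−mL=-120/61 → turn -1·90°
n=4: pose=(-3,4,W); sL=12/5, sR=12; mL=6, mR=18/5; mL+mR=48/5 → advance +1; mR−mL=-12/5 → turn -1·90°
n=5: pose=(-4,4,N); sL=40/3, sR=24/5; mL=12/5, mR=-164/15; mL+mR=-128/15 → advance -1; mR−mL=-40/3 → turn -1·90°
n=6: pose=(-4,3,E); sL=15/4, sR=3/2; mL=3/4, mR=-3; mL+mR=-9/4 → advance -1; mR−mL=-15/4 → turn -1·90°

0 60/17 12 6 42/17 -1 6 W
1 24 120/37 60/37 -828/37 -2 6 N
2 3 5/3 5/6 -13/6 -2 5 E
3 120/61 120/37 60/37 -780/2257 -3 5 S
4 12/5 12 6 18/5 -3 4 W
5 40/3 24/5 12/5 -164/15 -4 4 N
6 15/4 3/2 3/4 -3 -4 3 E
final -5 3 S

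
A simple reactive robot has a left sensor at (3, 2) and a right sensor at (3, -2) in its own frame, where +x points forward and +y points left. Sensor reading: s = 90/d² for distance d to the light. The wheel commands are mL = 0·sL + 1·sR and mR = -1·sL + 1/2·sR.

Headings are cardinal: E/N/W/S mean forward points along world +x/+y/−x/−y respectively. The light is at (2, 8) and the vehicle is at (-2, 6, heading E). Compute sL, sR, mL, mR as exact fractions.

left sensor world pos  = (1, 8); dL² = 1
right sensor world pos = (1, 4); dR² = 17
sL = 90/1 = 90
sR = 90/17 = 90/17
mL = 0·sL + 1·sR = 90/17
mR = -1·sL + 1/2·sR = -1485/17

90 90/17 90/17 -1485/17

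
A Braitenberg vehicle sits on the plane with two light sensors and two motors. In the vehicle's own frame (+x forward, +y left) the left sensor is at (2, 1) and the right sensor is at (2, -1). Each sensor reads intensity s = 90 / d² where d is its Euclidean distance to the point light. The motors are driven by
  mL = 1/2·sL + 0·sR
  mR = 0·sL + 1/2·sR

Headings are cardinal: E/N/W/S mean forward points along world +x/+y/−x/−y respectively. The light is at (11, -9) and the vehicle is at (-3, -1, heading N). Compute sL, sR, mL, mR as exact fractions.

18/65 90/269 9/65 45/269

left sensor world pos  = (-4, 1); dL² = 325
right sensor world pos = (-2, 1); dR² = 269
sL = 90/325 = 18/65
sR = 90/269 = 90/269
mL = 1/2·sL + 0·sR = 9/65
mR = 0·sL + 1/2·sR = 45/269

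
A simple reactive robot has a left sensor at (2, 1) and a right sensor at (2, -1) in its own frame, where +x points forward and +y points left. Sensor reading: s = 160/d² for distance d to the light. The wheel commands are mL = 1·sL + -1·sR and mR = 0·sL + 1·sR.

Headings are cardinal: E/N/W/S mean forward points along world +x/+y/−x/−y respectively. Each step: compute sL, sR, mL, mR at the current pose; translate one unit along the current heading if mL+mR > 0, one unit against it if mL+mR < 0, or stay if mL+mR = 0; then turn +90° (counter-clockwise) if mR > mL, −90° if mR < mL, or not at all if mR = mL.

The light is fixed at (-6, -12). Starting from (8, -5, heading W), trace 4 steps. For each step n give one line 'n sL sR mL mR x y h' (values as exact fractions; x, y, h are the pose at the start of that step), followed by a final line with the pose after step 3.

0 8/9 10/13 14/117 10/13 8 -5 W
1 160/221 160/169 -640/2873 160/169 7 -5 S
2 80/137 16/25 -192/3425 16/25 7 -6 E
3 160/233 160/289 8960/67337 160/289 8 -6 N
final 8 -5 W

n=0: pose=(8,-5,W); sL=8/9, sR=10/13; mL=14/117, mR=10/13; mL+mR=8/9 → advance +1; mR−mL=76/117 → turn +1·90°
n=1: pose=(7,-5,S); sL=160/221, sR=160/169; mL=-640/2873, mR=160/169; mL+mR=160/221 → advance +1; mR−mL=3360/2873 → turn +1·90°
n=2: pose=(7,-6,E); sL=80/137, sR=16/25; mL=-192/3425, mR=16/25; mL+mR=80/137 → advance +1; mR−mL=2384/3425 → turn +1·90°
n=3: pose=(8,-6,N); sL=160/233, sR=160/289; mL=8960/67337, mR=160/289; mL+mR=160/233 → advance +1; mR−mL=28320/67337 → turn +1·90°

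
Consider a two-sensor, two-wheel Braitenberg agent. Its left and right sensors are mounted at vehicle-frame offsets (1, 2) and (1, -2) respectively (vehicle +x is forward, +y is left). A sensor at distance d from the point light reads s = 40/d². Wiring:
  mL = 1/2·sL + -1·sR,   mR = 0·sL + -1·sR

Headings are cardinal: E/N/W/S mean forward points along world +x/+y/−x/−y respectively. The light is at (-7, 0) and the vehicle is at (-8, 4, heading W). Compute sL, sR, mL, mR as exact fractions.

left sensor world pos  = (-9, 2); dL² = 8
right sensor world pos = (-9, 6); dR² = 40
sL = 40/8 = 5
sR = 40/40 = 1
mL = 1/2·sL + -1·sR = 3/2
mR = 0·sL + -1·sR = -1

5 1 3/2 -1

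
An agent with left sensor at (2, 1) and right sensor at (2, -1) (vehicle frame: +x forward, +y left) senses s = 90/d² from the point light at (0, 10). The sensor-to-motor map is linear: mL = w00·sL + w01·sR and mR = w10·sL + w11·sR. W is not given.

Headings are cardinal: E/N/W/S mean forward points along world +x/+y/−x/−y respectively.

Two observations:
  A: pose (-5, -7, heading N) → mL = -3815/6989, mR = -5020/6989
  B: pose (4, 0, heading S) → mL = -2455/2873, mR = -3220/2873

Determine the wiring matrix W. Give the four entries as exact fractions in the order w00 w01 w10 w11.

-1/2 -1 -1 -1

obs A: pose=(-5,-7,N) → sL=10/29, sR=90/241, mL=-3815/6989, mR=-5020/6989
obs B: pose=(4,0,S) → sL=90/169, sR=10/17, mL=-2455/2873, mR=-3220/2873
sensor matrix S = [[10/29, 90/241], [90/169, 10/17]]; det S = 79600/20079397
solve [mL_A; mL_B] = S·[w00; w01] and [mR_A; mR_B] = S·[w10; w11]:
  w00 = -1/2, w01 = -1, w10 = -1, w11 = -1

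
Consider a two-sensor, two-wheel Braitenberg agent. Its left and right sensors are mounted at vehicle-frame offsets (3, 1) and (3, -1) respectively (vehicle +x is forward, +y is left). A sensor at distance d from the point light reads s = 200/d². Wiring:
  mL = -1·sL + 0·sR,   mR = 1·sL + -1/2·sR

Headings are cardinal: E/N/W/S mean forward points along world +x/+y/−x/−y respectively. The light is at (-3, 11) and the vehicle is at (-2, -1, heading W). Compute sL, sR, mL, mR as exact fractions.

200/173 8/5 -200/173 308/865

left sensor world pos  = (-5, -2); dL² = 173
right sensor world pos = (-5, 0); dR² = 125
sL = 200/173 = 200/173
sR = 200/125 = 8/5
mL = -1·sL + 0·sR = -200/173
mR = 1·sL + -1/2·sR = 308/865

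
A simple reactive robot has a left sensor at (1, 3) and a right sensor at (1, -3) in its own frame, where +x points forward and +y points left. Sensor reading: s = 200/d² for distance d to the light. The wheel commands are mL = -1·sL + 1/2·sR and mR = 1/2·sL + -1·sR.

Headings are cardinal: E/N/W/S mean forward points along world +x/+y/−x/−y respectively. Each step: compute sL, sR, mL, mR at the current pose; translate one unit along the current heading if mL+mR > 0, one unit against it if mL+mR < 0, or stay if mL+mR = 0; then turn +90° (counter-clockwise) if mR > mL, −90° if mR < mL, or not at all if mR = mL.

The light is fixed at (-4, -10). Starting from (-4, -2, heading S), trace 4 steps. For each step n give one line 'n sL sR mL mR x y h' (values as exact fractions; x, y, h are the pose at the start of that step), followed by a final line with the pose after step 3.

n=0: pose=(-4,-2,S); sL=100/29, sR=100/29; mL=-50/29, mR=-50/29; mL+mR=-100/29 → advance -1; mR−mL=0 → turn +0·90°
n=1: pose=(-4,-1,S); sL=200/73, sR=200/73; mL=-100/73, mR=-100/73; mL+mR=-200/73 → advance -1; mR−mL=0 → turn +0·90°
n=2: pose=(-4,0,S); sL=20/9, sR=20/9; mL=-10/9, mR=-10/9; mL+mR=-20/9 → advance -1; mR−mL=0 → turn +0·90°
n=3: pose=(-4,1,S); sL=200/109, sR=200/109; mL=-100/109, mR=-100/109; mL+mR=-200/109 → advance -1; mR−mL=0 → turn +0·90°

0 100/29 100/29 -50/29 -50/29 -4 -2 S
1 200/73 200/73 -100/73 -100/73 -4 -1 S
2 20/9 20/9 -10/9 -10/9 -4 0 S
3 200/109 200/109 -100/109 -100/109 -4 1 S
final -4 2 S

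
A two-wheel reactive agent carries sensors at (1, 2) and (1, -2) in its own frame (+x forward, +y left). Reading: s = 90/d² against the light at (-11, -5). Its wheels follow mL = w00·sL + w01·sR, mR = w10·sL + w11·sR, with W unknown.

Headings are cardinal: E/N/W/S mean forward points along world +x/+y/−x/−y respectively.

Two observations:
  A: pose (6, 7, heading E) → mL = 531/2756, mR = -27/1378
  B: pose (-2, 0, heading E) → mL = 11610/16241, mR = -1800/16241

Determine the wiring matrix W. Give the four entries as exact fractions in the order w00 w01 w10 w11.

1/2 1/2 1/2 -1/2

obs A: pose=(6,7,E) → sL=9/52, sR=45/212, mL=531/2756, mR=-27/1378
obs B: pose=(-2,0,E) → sL=90/149, sR=90/109, mL=11610/16241, mR=-1800/16241
sensor matrix S = [[9/52, 45/212], [90/149, 90/109]]; det S = 164430/11190049
solve [mL_A; mL_B] = S·[w00; w01] and [mR_A; mR_B] = S·[w10; w11]:
  w00 = 1/2, w01 = 1/2, w10 = 1/2, w11 = -1/2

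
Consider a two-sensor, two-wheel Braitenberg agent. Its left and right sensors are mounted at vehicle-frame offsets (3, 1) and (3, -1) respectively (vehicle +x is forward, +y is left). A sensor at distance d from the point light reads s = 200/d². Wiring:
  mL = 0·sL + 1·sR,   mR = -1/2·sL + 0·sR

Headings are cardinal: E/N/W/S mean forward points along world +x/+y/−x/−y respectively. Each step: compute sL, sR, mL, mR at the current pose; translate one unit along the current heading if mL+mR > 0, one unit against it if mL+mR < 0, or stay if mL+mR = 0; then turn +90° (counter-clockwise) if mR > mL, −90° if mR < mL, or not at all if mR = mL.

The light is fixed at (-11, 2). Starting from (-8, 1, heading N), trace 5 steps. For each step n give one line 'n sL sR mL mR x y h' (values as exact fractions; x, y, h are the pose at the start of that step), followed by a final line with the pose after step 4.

n=0: pose=(-8,1,N); sL=25, sR=10; mL=10, mR=-25/2; mL+mR=-5/2 → advance -1; mR−mL=-45/2 → turn -1·90°
n=1: pose=(-8,0,E); sL=200/37, sR=40/9; mL=40/9, mR=-100/37; mL+mR=580/333 → advance +1; mR−mL=-2380/333 → turn -1·90°
n=2: pose=(-7,0,S); sL=4, sR=100/17; mL=100/17, mR=-2; mL+mR=66/17 → advance +1; mR−mL=-134/17 → turn -1·90°
n=3: pose=(-7,-1,W); sL=200/17, sR=40; mL=40, mR=-100/17; mL+mR=580/17 → advance +1; mR−mL=-780/17 → turn -1·90°
n=4: pose=(-8,-1,N); sL=50, sR=25/2; mL=25/2, mR=-25; mL+mR=-25/2 → advance -1; mR−mL=-75/2 → turn -1·90°

0 25 10 10 -25/2 -8 1 N
1 200/37 40/9 40/9 -100/37 -8 0 E
2 4 100/17 100/17 -2 -7 0 S
3 200/17 40 40 -100/17 -7 -1 W
4 50 25/2 25/2 -25 -8 -1 N
final -8 -2 E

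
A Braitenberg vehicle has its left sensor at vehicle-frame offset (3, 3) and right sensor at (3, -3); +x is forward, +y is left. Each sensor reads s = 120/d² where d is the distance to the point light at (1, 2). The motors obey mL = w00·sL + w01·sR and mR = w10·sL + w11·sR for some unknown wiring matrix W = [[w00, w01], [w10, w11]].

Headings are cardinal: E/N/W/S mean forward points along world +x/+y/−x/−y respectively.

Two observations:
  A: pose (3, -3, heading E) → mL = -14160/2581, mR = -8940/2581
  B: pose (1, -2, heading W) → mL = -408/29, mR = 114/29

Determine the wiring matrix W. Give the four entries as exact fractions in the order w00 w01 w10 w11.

-1 -1 -1 1/2

obs A: pose=(3,-3,E) → sL=120/29, sR=120/89, mL=-14160/2581, mR=-8940/2581
obs B: pose=(1,-2,W) → sL=60/29, sR=12, mL=-408/29, mR=114/29
sensor matrix S = [[120/29, 120/89], [60/29, 12]]; det S = 120960/2581
solve [mL_A; mL_B] = S·[w00; w01] and [mR_A; mR_B] = S·[w10; w11]:
  w00 = -1, w01 = -1, w10 = -1, w11 = 1/2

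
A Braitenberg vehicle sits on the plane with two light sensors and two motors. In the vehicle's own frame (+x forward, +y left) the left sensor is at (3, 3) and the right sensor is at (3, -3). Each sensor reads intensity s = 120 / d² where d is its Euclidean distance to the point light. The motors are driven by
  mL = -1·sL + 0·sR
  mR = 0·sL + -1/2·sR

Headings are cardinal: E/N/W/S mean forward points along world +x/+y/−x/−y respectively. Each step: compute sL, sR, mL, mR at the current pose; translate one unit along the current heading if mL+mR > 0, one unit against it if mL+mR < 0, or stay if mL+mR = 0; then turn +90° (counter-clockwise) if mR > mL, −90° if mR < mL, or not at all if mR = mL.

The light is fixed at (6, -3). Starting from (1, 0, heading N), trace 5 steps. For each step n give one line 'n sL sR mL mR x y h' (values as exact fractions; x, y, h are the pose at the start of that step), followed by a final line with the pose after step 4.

0 6/5 3 -6/5 -3/2 1 0 N
1 120/29 24 -120/29 -12 1 -1 E
2 12 60/41 -12 -30/41 0 -1 S
3 8/3 40/3 -8/3 -20/3 0 0 E
4 15/2 6/5 -15/2 -3/5 -1 0 S
final -1 1 E

n=0: pose=(1,0,N); sL=6/5, sR=3; mL=-6/5, mR=-3/2; mL+mR=-27/10 → advance -1; mR−mL=-3/10 → turn -1·90°
n=1: pose=(1,-1,E); sL=120/29, sR=24; mL=-120/29, mR=-12; mL+mR=-468/29 → advance -1; mR−mL=-228/29 → turn -1·90°
n=2: pose=(0,-1,S); sL=12, sR=60/41; mL=-12, mR=-30/41; mL+mR=-522/41 → advance -1; mR−mL=462/41 → turn +1·90°
n=3: pose=(0,0,E); sL=8/3, sR=40/3; mL=-8/3, mR=-20/3; mL+mR=-28/3 → advance -1; mR−mL=-4 → turn -1·90°
n=4: pose=(-1,0,S); sL=15/2, sR=6/5; mL=-15/2, mR=-3/5; mL+mR=-81/10 → advance -1; mR−mL=69/10 → turn +1·90°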